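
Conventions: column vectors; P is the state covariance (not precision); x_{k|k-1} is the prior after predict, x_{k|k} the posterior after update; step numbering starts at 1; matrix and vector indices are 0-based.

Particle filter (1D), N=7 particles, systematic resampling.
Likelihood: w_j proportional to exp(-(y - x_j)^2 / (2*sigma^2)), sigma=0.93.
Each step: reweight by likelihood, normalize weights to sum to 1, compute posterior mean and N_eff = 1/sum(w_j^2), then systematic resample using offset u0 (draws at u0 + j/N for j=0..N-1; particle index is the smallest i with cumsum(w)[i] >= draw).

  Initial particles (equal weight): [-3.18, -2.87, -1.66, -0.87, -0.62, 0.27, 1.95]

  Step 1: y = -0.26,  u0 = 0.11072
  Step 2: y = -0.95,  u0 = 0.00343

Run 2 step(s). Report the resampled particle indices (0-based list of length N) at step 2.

resampled_idx = [0, 1, 1, 2, 3, 4, 5]

step 1: w=[0.0024, 0.0065, 0.1076, 0.2695, 0.3100, 0.2841, 0.0198]  mean=-0.5163  Neff=3.8245  idx=[2, 3, 4, 4, 4, 5, 5]
step 2: w=[0.1382, 0.1843, 0.1737, 0.1737, 0.1737, 0.0782, 0.0782]  mean=-0.6705  Neff=6.4186  idx=[0, 1, 1, 2, 3, 4, 5]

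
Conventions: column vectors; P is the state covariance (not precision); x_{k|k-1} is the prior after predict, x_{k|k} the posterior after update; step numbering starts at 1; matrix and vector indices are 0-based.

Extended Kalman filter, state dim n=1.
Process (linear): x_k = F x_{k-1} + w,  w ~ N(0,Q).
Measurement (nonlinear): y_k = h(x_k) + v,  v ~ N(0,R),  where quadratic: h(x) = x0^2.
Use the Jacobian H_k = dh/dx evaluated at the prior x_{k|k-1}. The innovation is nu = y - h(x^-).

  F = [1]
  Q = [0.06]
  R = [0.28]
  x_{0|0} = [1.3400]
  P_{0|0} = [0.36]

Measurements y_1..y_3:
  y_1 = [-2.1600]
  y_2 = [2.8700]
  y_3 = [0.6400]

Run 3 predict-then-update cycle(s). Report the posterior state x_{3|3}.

x_post = [-0.0537]

step 1: x^-=[1.3400]  P^-=[0.4200]  H_jac=[2.6800]  S=[3.2966]  K=[0.3414]  nu=[-3.9556]  x^+=[-0.0106]  P^+=[0.0357]
step 2: x^-=[-0.0106]  P^-=[0.0957]  H_jac=[-0.0212]  S=[0.2800]  K=[-0.0072]  nu=[2.8699]  x^+=[-0.0314]  P^+=[0.0957]
step 3: x^-=[-0.0314]  P^-=[0.1557]  H_jac=[-0.0628]  S=[0.2806]  K=[-0.0348]  nu=[0.6390]  x^+=[-0.0537]  P^+=[0.1553]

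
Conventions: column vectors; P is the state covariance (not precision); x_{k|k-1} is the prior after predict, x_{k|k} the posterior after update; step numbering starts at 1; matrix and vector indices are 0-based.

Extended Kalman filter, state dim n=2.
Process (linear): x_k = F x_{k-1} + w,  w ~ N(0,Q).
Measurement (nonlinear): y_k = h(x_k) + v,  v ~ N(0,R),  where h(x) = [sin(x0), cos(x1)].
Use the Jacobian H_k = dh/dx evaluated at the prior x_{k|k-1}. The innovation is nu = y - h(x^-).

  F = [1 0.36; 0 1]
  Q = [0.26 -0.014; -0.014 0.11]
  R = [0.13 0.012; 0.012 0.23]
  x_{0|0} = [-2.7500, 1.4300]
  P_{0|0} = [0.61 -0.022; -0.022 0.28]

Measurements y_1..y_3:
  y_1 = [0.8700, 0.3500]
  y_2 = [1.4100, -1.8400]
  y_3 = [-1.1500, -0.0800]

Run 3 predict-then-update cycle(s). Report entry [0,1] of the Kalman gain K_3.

K[0,1] = 0.0030

step 1: x^-=[-2.2352, 1.4300]  P^-=[0.8904 0.0648; 0.0648 0.3900]  H_jac=[-0.6166 0.0000; 0.0000 -0.9901]  S=[0.4685 0.0516; 0.0516 0.6123]  K=[-1.1712 -0.0062; -0.0160 -0.6293]  nu=[1.6573, 0.2097]  x^+=[-4.1774, 1.2715]  P^+=[0.2470 0.0156; 0.0156 0.1464]
step 2: x^-=[-3.7197, 1.2715]  P^-=[0.5373 0.0543; 0.0543 0.2564]  H_jac=[-0.8375 0.0000; 0.0000 -0.9555]  S=[0.5068 0.0555; 0.0555 0.4641]  K=[-0.8871 -0.0058; -0.0324 -0.5240]  nu=[0.8636, -2.1349]  x^+=[-4.4734, 2.3622]  P^+=[0.1378 0.0125; 0.0125 0.1265]
step 3: x^-=[-3.6230, 2.3622]  P^-=[0.4232 0.0441; 0.0441 0.2365]  H_jac=[-0.8863 0.0000; 0.0000 -0.7029]  S=[0.4625 0.0395; 0.0395 0.3469]  K=[-0.8113 0.0030; -0.0440 -0.4743]  nu=[-1.6130, 0.6313]  x^+=[-2.3124, 2.1337]  P^+=[0.1190 0.0129; 0.0129 0.1560]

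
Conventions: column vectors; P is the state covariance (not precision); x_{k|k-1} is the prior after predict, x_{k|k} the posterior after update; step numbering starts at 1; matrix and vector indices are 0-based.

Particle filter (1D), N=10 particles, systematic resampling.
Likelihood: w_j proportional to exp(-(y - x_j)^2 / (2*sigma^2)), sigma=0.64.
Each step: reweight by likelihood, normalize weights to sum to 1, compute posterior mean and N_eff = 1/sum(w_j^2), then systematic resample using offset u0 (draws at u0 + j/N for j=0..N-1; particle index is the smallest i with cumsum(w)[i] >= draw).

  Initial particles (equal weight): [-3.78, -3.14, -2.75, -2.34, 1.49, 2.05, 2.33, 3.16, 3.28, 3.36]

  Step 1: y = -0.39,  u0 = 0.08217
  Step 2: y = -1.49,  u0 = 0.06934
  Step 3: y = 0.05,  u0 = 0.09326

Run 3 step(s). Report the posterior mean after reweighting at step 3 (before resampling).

post_mean = -2.3400

step 1: w=[0.0000, 0.0039, 0.0445, 0.3849, 0.5340, 0.0279, 0.0048, 0.0000, 0.0000, 0.0000]  mean=-0.1717  Neff=2.2931  idx=[3, 3, 3, 3, 4, 4, 4, 4, 4, 5]
step 2: w=[0.2500, 0.2500, 0.2500, 0.2500, 0.0000, 0.0000, 0.0000, 0.0000, 0.0000, 0.0000]  mean=-2.3398  Neff=4.0005  idx=[0, 0, 1, 1, 1, 2, 2, 3, 3, 3]
step 3: w=[0.1000, 0.1000, 0.1000, 0.1000, 0.1000, 0.1000, 0.1000, 0.1000, 0.1000, 0.1000]  mean=-2.3400  Neff=10.0000  idx=[0, 1, 2, 3, 4, 5, 6, 7, 8, 9]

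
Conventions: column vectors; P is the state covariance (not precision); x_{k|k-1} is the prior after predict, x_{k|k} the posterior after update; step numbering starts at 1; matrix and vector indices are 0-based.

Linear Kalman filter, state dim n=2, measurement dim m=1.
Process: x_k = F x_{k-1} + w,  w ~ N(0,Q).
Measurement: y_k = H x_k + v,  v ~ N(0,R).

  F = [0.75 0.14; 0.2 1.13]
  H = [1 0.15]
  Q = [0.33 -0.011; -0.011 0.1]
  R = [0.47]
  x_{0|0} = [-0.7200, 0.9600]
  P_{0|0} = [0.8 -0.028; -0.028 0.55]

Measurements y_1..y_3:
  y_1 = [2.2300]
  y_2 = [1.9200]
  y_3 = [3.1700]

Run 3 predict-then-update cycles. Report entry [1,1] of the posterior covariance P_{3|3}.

P_post[1,1] = 1.2244

step 1: x^-=[-0.4056, 0.9408]  P^-=[0.7849 0.1715; 0.1715 0.8216]  S=[1.3248]  K=[0.6119; 0.2225]  nu=[2.4945]  x^+=[1.1207, 1.4958]  P^+=[0.2889 -0.0088; -0.0088 0.7561]
step 2: x^-=[1.0499, 1.9143]  P^-=[0.5055 0.1442; 0.1442 1.0730]  S=[1.0429]  K=[0.5054; 0.2926]  nu=[0.5829]  x^+=[1.3446, 2.0849]  P^+=[0.2391 -0.0100; -0.0100 0.9837]
step 3: x^-=[1.3003, 2.6249]  P^-=[0.4816 0.1717; 0.1717 1.3611]  S=[1.0338]  K=[0.4908; 0.3636]  nu=[1.4760]  x^+=[2.0247, 3.1615]  P^+=[0.2326 -0.0128; -0.0128 1.2244]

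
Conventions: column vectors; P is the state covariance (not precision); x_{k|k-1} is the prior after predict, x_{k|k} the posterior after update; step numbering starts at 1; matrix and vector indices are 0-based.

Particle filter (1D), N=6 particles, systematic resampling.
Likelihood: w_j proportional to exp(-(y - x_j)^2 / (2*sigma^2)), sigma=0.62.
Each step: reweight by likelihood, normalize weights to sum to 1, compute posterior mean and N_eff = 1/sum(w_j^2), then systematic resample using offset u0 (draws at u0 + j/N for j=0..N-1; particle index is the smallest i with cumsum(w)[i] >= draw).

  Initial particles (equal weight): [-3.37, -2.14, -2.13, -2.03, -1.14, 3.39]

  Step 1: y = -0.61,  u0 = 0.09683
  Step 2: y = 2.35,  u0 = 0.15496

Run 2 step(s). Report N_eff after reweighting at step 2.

step 1: w=[0.0001, 0.0551, 0.0573, 0.0841, 0.8034, 0.0000]  mean=-1.3268  Neff=1.5177  idx=[2, 4, 4, 4, 4, 4]
step 2: w=[0.0000, 0.2000, 0.2000, 0.2000, 0.2000, 0.2000]  mean=-1.1400  Neff=5.0001  idx=[1, 2, 3, 4, 5, 5]

N_eff = 5.0001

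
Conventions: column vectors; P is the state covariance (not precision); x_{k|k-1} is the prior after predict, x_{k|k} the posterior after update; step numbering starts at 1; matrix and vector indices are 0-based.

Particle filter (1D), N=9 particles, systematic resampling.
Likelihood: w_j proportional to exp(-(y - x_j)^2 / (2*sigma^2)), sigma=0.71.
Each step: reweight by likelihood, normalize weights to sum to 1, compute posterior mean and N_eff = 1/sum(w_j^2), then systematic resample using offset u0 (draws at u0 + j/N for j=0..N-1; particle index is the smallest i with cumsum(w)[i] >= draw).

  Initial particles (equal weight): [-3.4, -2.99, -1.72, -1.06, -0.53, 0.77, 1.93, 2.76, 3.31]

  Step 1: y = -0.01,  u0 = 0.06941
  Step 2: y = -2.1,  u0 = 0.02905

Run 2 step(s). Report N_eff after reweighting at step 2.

N_eff = 4.0321

step 1: w=[0.0000, 0.0001, 0.0319, 0.1941, 0.4430, 0.3168, 0.0139, 0.0003, 0.0000]  mean=-0.2241  Neff=2.9807  idx=[3, 3, 4, 4, 4, 4, 5, 5, 5]
step 2: w=[0.3315, 0.3315, 0.0841, 0.0841, 0.0841, 0.0841, 0.0003, 0.0003, 0.0003]  mean=-0.8803  Neff=4.0321  idx=[0, 0, 0, 1, 1, 1, 2, 3, 5]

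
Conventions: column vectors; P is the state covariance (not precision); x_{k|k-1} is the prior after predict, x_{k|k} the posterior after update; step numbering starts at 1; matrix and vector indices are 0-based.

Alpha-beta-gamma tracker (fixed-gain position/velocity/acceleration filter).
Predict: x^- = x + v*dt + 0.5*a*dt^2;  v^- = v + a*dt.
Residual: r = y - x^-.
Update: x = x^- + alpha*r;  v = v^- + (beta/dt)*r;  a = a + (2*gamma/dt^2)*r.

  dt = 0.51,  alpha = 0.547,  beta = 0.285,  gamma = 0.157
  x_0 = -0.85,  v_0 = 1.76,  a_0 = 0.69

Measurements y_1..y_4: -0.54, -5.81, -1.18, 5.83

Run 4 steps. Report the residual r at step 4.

step 1: x_pred=0.1373  r=-0.6773  x^+=-0.2332  v^+=1.7334  a^+=-0.1277
step 2: x_pred=0.6343  r=-6.4443  x^+=-2.8908  v^+=-1.9329  a^+=-7.9074
step 3: x_pred=-4.9049  r=3.7249  x^+=-2.8674  v^+=-3.8841  a^+=-3.4106
step 4: x_pred=-5.2918  r=11.1218  x^+=0.7918  v^+=0.5916  a^+=10.0160

resid = 11.1218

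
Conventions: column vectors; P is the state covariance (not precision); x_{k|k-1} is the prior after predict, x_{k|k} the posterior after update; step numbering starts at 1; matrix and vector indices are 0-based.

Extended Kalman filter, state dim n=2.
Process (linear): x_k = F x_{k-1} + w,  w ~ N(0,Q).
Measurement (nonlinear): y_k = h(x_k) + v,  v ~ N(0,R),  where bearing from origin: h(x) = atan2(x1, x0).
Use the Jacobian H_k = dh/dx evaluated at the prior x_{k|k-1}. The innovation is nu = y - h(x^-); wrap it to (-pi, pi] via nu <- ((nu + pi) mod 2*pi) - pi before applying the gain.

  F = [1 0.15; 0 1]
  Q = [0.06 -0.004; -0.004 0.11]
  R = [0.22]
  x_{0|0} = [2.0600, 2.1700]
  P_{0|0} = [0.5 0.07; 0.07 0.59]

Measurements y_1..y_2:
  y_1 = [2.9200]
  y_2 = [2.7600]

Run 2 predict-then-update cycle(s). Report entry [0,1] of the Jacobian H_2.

step 1: x^-=[2.3855, 2.1700]  P^-=[0.5943 0.1545; 0.1545 0.7000]  H_jac=[-0.2087 0.2294]  S=[0.2679]  K=[-0.3306; 0.4790]  nu=[2.1819]  x^+=[1.6643, 3.2151]  P^+=[0.5650 0.1969; 0.1969 0.6385]
step 2: x^-=[2.1465, 3.2151]  P^-=[0.6984 0.2887; 0.2887 0.7485]  H_jac=[-0.2151 0.1436]  S=[0.2499]  K=[-0.4353; 0.1817]  nu=[1.7779]  x^+=[1.3726, 3.5381]  P^+=[0.6511 0.3085; 0.3085 0.7403]

H_jac[0,1] = 0.1436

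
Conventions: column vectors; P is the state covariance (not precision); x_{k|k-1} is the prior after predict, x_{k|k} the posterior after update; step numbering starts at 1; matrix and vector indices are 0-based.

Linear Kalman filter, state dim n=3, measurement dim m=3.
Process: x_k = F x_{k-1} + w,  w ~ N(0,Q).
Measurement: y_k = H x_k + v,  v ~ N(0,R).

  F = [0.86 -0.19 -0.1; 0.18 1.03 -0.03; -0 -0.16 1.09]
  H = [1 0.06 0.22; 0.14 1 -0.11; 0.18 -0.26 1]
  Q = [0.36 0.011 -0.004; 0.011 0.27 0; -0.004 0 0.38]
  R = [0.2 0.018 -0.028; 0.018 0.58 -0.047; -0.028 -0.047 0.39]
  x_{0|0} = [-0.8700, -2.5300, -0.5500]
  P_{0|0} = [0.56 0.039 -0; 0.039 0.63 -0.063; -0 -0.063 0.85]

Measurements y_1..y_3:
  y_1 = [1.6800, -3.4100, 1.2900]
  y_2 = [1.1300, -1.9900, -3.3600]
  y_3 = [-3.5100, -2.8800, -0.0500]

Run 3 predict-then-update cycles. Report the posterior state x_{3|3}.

x_post = [-1.5224, -2.4496, -1.3467]

step 1: x^-=[-0.2125, -2.7460, -0.1947]  P^-=[0.7903 0.0163 -0.0708; 0.0163 0.9756 -0.2038; -0.0708 -0.2038 1.4280]  S=[1.0283 0.1312 0.3349; 0.1312 1.6400 -0.6536; 0.3349 -0.6536 1.9885]  K=[0.7924 -0.0241 -0.1076; -0.0403 0.6039 -0.0233; -0.0377 0.0849 0.7726]  nu=[2.1001, -0.6557, 0.8090]  x^+=[1.3805, -3.2454, 0.2955]  P^+=[0.1861 -0.0323 -0.1049; -0.0323 0.3622 0.0636; -0.1049 0.0636 0.3338]
step 2: x^-=[1.7743, -3.1031, 0.8413]  P^-=[0.5450 -0.0591 -0.1354; -0.0591 0.6458 -0.0185; -0.1354 -0.0185 0.7637]  S=[0.7172 0.0617 0.1019; 0.0617 1.2374 -0.3290; 0.1019 -0.3290 1.1814]  K=[0.7295 -0.0347 -0.0912; -0.0762 0.5163 -0.0165; -0.0563 0.0793 0.6568]  nu=[-0.6432, 0.9573, -5.3275]  x^+=[1.7577, -2.4722, -2.5456]  P^+=[0.1709 -0.0371 -0.0948; -0.0371 0.3105 0.0589; -0.0948 0.0589 0.2864]
step 3: x^-=[2.2359, -2.1536, -2.3792]  P^-=[0.5311 -0.0556 -0.1207; -0.0556 0.5888 -0.0117; -0.1207 -0.0117 0.7076]  S=[0.7074 0.0616 0.1024; 0.0616 1.1785 -0.2991; 0.1024 -0.2991 1.1225]  K=[0.7235 -0.0319 -0.0840; -0.0727 0.4935 -0.0176; -0.0504 0.0743 0.6382]  nu=[-5.0932, -1.3011, 1.3668]  x^+=[-1.5224, -2.4496, -1.3467]  P^+=[0.1686 -0.0352 -0.0910; -0.0352 0.2967 0.0555; -0.0910 0.0555 0.2776]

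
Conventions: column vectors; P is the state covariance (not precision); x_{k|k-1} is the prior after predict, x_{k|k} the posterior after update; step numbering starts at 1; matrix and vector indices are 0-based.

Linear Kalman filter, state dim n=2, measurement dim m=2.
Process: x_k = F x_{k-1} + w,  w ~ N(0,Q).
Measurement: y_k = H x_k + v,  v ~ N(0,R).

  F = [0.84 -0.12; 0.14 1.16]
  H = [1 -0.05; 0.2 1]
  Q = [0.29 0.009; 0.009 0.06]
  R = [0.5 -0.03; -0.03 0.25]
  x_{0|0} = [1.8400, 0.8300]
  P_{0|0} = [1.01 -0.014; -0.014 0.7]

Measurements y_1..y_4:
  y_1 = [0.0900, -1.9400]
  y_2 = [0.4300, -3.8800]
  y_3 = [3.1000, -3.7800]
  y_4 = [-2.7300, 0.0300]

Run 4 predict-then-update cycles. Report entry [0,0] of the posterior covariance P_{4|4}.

P_post[0,0] = 0.2334

step 1: x^-=[1.4460, 1.2204]  P^-=[1.0156 0.0169; 0.0169 1.0172]  S=[1.5164 0.1390; 0.1390 1.3146]  K=[0.6602 0.0976; -0.0945 0.7863]  nu=[-1.2950, -3.4496]  x^+=[0.2545, -1.3698]  P^+=[0.3242 -0.0602; -0.0602 0.2115]
step 2: x^-=[0.3781, -1.5534]  P^-=[0.5339 -0.0400; -0.0400 0.3313]  S=[1.0388 0.0206; 0.0206 0.5867]  K=[0.5140 0.0958; -0.0654 0.5534]  nu=[-0.0258, -2.4023]  x^+=[0.1348, -2.8811]  P^+=[0.2520 -0.0419; -0.0419 0.1487]
step 3: x^-=[0.4590, -3.3232]  P^-=[0.4784 -0.0222; -0.0222 0.2514]  S=[0.9813 0.0312; 0.0312 0.5117]  K=[0.4851 0.1141; -0.0508 0.4858]  nu=[2.4749, -0.5486]  x^+=[1.5968, -3.7155]  P^+=[0.2374 -0.0335; -0.0335 0.1297]
step 4: x^-=[1.7872, -4.0864]  P^-=[0.4662 -0.0132; -0.0132 0.2283]  S=[0.9680 0.0387; 0.0387 0.4916]  K=[0.4772 0.1252; -0.0439 0.4624]  nu=[-4.7215, 3.7590]  x^+=[0.0045, -2.1409]  P^+=[0.2334 -0.0297; -0.0297 0.1229]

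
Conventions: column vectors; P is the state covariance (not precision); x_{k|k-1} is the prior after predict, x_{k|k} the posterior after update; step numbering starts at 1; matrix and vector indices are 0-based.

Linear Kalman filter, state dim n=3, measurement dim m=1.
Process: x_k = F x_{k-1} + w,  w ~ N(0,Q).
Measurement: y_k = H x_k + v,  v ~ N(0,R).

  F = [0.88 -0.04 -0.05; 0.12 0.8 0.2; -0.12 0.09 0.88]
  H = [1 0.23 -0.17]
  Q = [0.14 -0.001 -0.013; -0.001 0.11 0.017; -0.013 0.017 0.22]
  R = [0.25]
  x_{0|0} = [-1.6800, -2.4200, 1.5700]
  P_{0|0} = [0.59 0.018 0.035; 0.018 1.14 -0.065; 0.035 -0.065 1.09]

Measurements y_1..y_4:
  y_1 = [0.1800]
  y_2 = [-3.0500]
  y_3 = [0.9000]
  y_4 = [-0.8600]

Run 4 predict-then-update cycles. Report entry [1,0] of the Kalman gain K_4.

K[1,0] = -0.0886

step 1: x^-=[-1.4601, -1.8236, 1.3654]  P^-=[0.5968 0.0356 -0.0960; 0.0356 0.8760 0.2368; -0.0960 0.2368 1.0637]  S=[0.9544]  K=[0.6510; 0.2062; -0.2330]  nu=[2.2916]  x^+=[0.0318, -1.3510, 0.8316]  P^+=[0.1923 -0.0925 0.0488; -0.0925 0.8354 0.2827; 0.0488 0.2827 1.0120]
step 2: x^-=[0.0405, -0.9107, 0.6064]  P^-=[0.2962 -0.0875 -0.0618; -0.0875 0.7630 0.4684; -0.0618 0.4684 1.0497]  S=[0.5610]  K=[0.5108; 0.0148; -0.2362]  nu=[-2.7779]  x^+=[-1.3785, -0.9519, 1.2624]  P^+=[0.1498 -0.0918 0.0059; -0.0918 0.7628 0.4704; 0.0059 0.4704 1.0184]
step 3: x^-=[-1.2381, -0.6745, 1.1906]  P^-=[0.2676 -0.1055 -0.0982; -0.1055 0.7743 0.5969; -0.0982 0.5969 1.0922]  S=[0.5283]  K=[0.4922; -0.0547; -0.2774]  nu=[2.4956]  x^+=[-0.0098, -0.8110, 0.4984]  P^+=[0.1396 -0.0913 -0.0260; -0.0913 0.7727 0.5889; -0.0260 0.5889 1.0516]
step 4: x^-=[-0.0011, -0.5503, 0.3667]  P^-=[0.2631 -0.1180 -0.1282; -0.1180 0.8183 0.6865; -0.1282 0.6865 1.1434]  S=[0.5250]  K=[0.4909; -0.0886; -0.3136]  nu=[-0.6700]  x^+=[-0.3300, -0.4909, 0.5768]  P^+=[0.1366 -0.0952 -0.0473; -0.0952 0.8142 0.6720; -0.0473 0.6720 1.0917]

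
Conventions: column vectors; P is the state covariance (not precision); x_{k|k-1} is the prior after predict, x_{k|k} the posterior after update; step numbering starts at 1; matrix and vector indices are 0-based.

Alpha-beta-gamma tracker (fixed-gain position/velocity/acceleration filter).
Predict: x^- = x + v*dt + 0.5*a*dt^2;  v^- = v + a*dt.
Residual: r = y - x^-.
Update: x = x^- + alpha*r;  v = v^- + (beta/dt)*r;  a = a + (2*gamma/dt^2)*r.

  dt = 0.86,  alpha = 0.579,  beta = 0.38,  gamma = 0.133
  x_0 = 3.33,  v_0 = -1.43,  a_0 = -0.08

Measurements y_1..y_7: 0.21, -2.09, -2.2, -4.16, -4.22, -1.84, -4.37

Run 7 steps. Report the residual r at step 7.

resid = -3.9132

step 1: x_pred=2.0706  r=-1.8606  x^+=0.9933  v^+=-2.3209  a^+=-0.7492
step 2: x_pred=-1.2797  r=-0.8103  x^+=-1.7489  v^+=-3.3233  a^+=-1.0406
step 3: x_pred=-4.9917  r=2.7917  x^+=-3.3753  v^+=-2.9846  a^+=-0.0366
step 4: x_pred=-5.9556  r=1.7956  x^+=-4.9159  v^+=-2.2227  a^+=0.6092
step 5: x_pred=-6.6021  r=2.3821  x^+=-5.2229  v^+=-0.6461  a^+=1.4660
step 6: x_pred=-5.2364  r=3.3964  x^+=-3.2699  v^+=2.1154  a^+=2.6875
step 7: x_pred=-0.4568  r=-3.9132  x^+=-2.7226  v^+=2.6976  a^+=1.2801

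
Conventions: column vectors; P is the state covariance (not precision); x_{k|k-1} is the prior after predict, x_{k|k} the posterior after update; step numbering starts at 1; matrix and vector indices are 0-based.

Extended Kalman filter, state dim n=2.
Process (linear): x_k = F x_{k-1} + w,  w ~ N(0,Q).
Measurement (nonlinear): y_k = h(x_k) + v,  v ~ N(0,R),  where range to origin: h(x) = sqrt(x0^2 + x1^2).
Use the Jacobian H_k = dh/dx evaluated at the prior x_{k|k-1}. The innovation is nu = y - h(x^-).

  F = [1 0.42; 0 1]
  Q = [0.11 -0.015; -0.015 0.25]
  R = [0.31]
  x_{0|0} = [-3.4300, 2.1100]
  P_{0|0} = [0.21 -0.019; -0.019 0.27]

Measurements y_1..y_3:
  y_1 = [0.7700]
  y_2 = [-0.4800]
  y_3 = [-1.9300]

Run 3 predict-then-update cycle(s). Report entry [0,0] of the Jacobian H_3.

H_jac[0,0] = -0.4104

step 1: x^-=[-2.5438, 2.1100]  P^-=[0.3517 0.0794; 0.0794 0.5200]  H_jac=[-0.7697 0.6384]  S=[0.6522]  K=[-0.3373; 0.4153]  nu=[-2.5350]  x^+=[-1.6888, 1.0572]  P^+=[0.2775 0.1708; 0.1708 0.4075]
step 2: x^-=[-1.2448, 1.0572]  P^-=[0.6028 0.3269; 0.3269 0.6575]  H_jac=[-0.7622 0.6474]  S=[0.6131]  K=[-0.4042; 0.2878]  nu=[-2.1132]  x^+=[-0.3907, 0.4490]  P^+=[0.5026 0.3982; 0.3982 0.6067]
step 3: x^-=[-0.2021, 0.4490]  P^-=[1.0542 0.6381; 0.6381 0.8567]  H_jac=[-0.4104 0.9119]  S=[0.7224]  K=[0.2065; 0.7190]  nu=[-2.4224]  x^+=[-0.7023, -1.2926]  P^+=[1.0234 0.5308; 0.5308 0.4833]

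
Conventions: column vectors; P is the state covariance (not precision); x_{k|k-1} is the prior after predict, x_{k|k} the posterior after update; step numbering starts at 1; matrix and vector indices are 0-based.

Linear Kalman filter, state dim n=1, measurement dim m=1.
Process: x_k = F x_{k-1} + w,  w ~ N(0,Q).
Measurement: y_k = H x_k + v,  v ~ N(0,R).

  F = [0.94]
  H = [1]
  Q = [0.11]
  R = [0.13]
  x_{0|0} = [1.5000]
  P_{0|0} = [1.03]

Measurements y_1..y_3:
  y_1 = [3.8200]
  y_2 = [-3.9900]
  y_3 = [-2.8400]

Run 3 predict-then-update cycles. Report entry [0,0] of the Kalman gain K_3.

K[0,0] = 0.5822

step 1: x^-=[1.4100]  P^-=[1.0201]  S=[1.1501]  K=[0.8870]  nu=[2.4100]  x^+=[3.5476]  P^+=[0.1153]
step 2: x^-=[3.3347]  P^-=[0.2119]  S=[0.3419]  K=[0.6198]  nu=[-7.3247]  x^+=[-1.2048]  P^+=[0.0806]
step 3: x^-=[-1.1325]  P^-=[0.1812]  S=[0.3112]  K=[0.5822]  nu=[-1.7075]  x^+=[-2.1267]  P^+=[0.0757]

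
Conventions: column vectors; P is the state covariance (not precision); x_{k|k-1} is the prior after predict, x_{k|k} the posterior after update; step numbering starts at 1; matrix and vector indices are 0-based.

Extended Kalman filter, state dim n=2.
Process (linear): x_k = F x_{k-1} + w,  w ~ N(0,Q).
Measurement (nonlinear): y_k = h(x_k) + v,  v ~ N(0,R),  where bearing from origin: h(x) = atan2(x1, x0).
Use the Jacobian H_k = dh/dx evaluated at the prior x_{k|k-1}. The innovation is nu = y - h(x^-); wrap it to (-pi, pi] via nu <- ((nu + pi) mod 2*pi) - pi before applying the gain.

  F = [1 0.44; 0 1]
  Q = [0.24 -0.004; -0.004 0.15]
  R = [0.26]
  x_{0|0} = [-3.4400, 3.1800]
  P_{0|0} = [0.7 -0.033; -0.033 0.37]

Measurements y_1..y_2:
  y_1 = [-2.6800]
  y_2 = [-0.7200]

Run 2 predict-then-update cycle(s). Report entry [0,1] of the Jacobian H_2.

H_jac[0,1] = -0.1723

step 1: x^-=[-2.0408, 3.1800]  P^-=[0.9826 0.1258; 0.1258 0.5200]  H_jac=[-0.2227 -0.1429]  S=[0.3274]  K=[-0.7234; -0.3126]  nu=[1.4618]  x^+=[-3.0983, 2.7230]  P^+=[0.8113 0.0518; 0.0518 0.4880]
step 2: x^-=[-1.9002, 2.7230]  P^-=[1.1913 0.2625; 0.2625 0.6380]  H_jac=[-0.2470 -0.1723]  S=[0.3740]  K=[-0.9077; -0.4674]  nu=[-2.9001]  x^+=[0.7323, 4.0784]  P^+=[0.8832 0.1038; 0.1038 0.5563]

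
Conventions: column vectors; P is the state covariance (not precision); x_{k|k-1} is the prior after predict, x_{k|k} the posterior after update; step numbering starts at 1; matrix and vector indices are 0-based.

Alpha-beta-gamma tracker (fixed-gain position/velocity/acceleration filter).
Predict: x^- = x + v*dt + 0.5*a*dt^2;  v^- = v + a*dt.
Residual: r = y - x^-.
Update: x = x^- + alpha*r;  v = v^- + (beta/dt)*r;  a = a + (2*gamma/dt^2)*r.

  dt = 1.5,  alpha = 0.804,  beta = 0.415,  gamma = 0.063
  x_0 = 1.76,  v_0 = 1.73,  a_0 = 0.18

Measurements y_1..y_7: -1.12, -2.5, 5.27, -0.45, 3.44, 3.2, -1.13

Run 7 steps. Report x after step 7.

x_post = -0.1716

step 1: x_pred=4.5575  r=-5.6775  x^+=-0.0072  v^+=0.4292  a^+=-0.1379
step 2: x_pred=0.4814  r=-2.9814  x^+=-1.9156  v^+=-0.6026  a^+=-0.3049
step 3: x_pred=-3.1625  r=8.4325  x^+=3.6172  v^+=1.2731  a^+=0.1673
step 4: x_pred=5.7151  r=-6.1651  x^+=0.7584  v^+=-0.1816  a^+=-0.1779
step 5: x_pred=0.2858  r=3.1542  x^+=2.8218  v^+=0.4242  a^+=-0.0013
step 6: x_pred=3.4566  r=-0.2566  x^+=3.2503  v^+=0.3512  a^+=-0.0157
step 7: x_pred=3.7595  r=-4.8895  x^+=-0.1716  v^+=-1.0250  a^+=-0.2895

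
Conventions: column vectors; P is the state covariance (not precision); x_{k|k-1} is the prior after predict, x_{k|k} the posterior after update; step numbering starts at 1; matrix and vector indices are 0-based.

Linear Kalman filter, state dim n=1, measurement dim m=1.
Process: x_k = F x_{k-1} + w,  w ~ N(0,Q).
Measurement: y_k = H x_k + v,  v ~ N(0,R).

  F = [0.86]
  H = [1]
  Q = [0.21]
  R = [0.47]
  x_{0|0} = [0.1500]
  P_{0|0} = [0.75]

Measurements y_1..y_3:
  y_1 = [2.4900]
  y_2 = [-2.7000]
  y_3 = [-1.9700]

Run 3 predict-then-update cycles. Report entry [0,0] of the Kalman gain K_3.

K[0,0] = 0.4439

step 1: x^-=[0.1290]  P^-=[0.7647]  S=[1.2347]  K=[0.6193]  nu=[2.3610]  x^+=[1.5913]  P^+=[0.2911]
step 2: x^-=[1.3685]  P^-=[0.4253]  S=[0.8953]  K=[0.4750]  nu=[-4.0685]  x^+=[-0.5642]  P^+=[0.2233]
step 3: x^-=[-0.4852]  P^-=[0.3751]  S=[0.8451]  K=[0.4439]  nu=[-1.4848]  x^+=[-1.1443]  P^+=[0.2086]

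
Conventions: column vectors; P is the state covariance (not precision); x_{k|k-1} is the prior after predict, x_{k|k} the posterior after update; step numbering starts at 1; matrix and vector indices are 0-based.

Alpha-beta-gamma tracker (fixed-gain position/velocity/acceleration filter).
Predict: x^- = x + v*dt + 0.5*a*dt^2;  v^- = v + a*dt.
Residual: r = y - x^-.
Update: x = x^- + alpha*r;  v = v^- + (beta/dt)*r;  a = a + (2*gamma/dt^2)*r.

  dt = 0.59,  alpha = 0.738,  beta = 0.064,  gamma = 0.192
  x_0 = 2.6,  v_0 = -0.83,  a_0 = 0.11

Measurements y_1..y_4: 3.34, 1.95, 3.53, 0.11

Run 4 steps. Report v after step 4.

step 1: x_pred=2.1294  r=1.2106  x^+=3.0228  v^+=-0.6338  a^+=1.4454
step 2: x_pred=2.9005  r=-0.9505  x^+=2.1990  v^+=0.1159  a^+=0.3969
step 3: x_pred=2.3365  r=1.1935  x^+=3.2173  v^+=0.4795  a^+=1.7135
step 4: x_pred=3.7985  r=-3.6885  x^+=1.0764  v^+=1.0904  a^+=-2.3554

v_post = 1.0904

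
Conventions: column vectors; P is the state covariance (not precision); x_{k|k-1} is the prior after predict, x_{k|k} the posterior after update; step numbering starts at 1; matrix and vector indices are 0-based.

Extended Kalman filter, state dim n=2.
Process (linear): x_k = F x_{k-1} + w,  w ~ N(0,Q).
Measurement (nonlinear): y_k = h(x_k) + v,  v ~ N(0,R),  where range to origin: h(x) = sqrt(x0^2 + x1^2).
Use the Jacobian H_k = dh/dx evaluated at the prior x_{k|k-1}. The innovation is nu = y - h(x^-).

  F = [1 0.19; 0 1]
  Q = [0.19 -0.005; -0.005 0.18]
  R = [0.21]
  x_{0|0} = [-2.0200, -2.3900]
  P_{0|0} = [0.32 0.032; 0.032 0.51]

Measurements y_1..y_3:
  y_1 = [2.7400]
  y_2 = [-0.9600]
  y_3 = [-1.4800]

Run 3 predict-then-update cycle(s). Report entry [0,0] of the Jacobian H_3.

step 1: x^-=[-2.4741, -2.3900]  P^-=[0.5406 0.1239; 0.1239 0.6900]  H_jac=[-0.7192 -0.6948]  S=[0.9465]  K=[-0.5017; -0.6006]  nu=[-0.7000]  x^+=[-2.1229, -1.9696]  P^+=[0.3023 -0.1613; -0.1613 0.3485]
step 2: x^-=[-2.4972, -1.9696]  P^-=[0.4436 -0.1001; -0.1001 0.5285]  H_jac=[-0.7852 -0.6193]  S=[0.5888]  K=[-0.4862; -0.4224]  nu=[-4.1404]  x^+=[-0.4839, -0.2207]  P^+=[0.3044 -0.2210; -0.2210 0.4235]
step 3: x^-=[-0.5259, -0.2207]  P^-=[0.4257 -0.1456; -0.1456 0.6035]  H_jac=[-0.9221 -0.3870]  S=[0.5584]  K=[-0.6020; -0.1778]  nu=[-2.0503]  x^+=[0.7085, 0.1439]  P^+=[0.2233 -0.2054; -0.2054 0.5858]

H_jac[0,0] = -0.9221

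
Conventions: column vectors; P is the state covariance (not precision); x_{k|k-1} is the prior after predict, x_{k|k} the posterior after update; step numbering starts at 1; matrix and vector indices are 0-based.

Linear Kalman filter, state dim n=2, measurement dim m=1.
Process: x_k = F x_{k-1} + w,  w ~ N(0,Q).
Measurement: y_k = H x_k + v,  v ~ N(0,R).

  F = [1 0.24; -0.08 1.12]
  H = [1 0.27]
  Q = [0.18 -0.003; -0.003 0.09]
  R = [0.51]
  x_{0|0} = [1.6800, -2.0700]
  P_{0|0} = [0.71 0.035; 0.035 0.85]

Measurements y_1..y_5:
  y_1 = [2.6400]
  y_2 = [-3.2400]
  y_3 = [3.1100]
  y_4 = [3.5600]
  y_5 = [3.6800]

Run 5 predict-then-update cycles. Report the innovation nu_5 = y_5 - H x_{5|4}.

innov = [1.6467]

step 1: x^-=[1.1832, -2.4528]  P^-=[0.9558 0.2072; 0.2072 1.1545]  S=[1.6618]  K=[0.6088; 0.3123]  nu=[2.1191]  x^+=[2.4733, -1.7911]  P^+=[0.3398 -0.1087; -0.1087 0.9925]
step 2: x^-=[2.0434, -2.2039]  P^-=[0.5248 0.1169; 0.1169 1.3566]  S=[1.1969]  K=[0.4649; 0.4037]  nu=[-4.6884]  x^+=[-0.1361, -4.0967]  P^+=[0.2662 -0.1077; -0.1077 1.1615]
step 3: x^-=[-1.1193, -4.5774]  P^-=[0.4614 0.1694; 0.1694 1.5680]  S=[1.1771]  K=[0.4308; 0.5035]  nu=[5.4652]  x^+=[1.2351, -1.8255]  P^+=[0.2429 -0.0860; -0.0860 1.2696]
step 4: x^-=[0.7969, -2.1434]  P^-=[0.4548 0.2242; 0.2242 1.6995]  S=[1.2097]  K=[0.4260; 0.5646]  nu=[3.3418]  x^+=[2.2204, -0.2565]  P^+=[0.2353 -0.0668; -0.0668 1.3138]
step 5: x^-=[2.1589, -0.4649]  P^-=[0.4589 0.2578; 0.2578 1.7516]  S=[1.2358]  K=[0.4277; 0.5913]  nu=[1.6467]  x^+=[2.8631, 0.5088]  P^+=[0.2329 -0.0547; -0.0547 1.3195]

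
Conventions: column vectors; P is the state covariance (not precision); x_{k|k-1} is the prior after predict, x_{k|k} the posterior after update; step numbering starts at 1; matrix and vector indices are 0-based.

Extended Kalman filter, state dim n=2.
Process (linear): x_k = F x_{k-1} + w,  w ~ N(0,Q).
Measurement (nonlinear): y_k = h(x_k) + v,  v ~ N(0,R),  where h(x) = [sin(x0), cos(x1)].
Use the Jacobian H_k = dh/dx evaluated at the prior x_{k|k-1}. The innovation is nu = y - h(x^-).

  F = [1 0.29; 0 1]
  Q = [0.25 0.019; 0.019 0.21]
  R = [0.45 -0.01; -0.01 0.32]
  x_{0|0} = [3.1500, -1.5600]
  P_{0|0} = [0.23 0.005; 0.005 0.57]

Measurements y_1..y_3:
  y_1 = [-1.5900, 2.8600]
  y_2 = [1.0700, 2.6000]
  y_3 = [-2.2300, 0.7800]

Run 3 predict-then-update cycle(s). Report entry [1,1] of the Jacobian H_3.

step 1: x^-=[2.6976, -1.5600]  P^-=[0.5308 0.1893; 0.1893 0.7800]  H_jac=[-0.9030 0.0000; 0.0000 0.9999]  S=[0.8829 -0.1809; -0.1809 1.0999]  K=[-0.5254 0.0857; -0.0500 0.7009]  nu=[-2.0195, 2.8492]  x^+=[4.0027, 0.5379]  P^+=[0.2628 0.0327; 0.0327 0.2248]
step 2: x^-=[4.1587, 0.5379]  P^-=[0.5506 0.1169; 0.1169 0.4348]  H_jac=[-0.5258 0.0000; 0.0000 -0.5123]  S=[0.6022 0.0215; 0.0215 0.4341]  K=[-0.4767 -0.1143; -0.0839 -0.5090]  nu=[1.9206, 1.7412]  x^+=[3.0442, -0.5094]  P^+=[0.4058 0.0621; 0.0621 0.3163]
step 3: x^-=[2.8965, -0.5094]  P^-=[0.7184 0.1728; 0.1728 0.5263]  H_jac=[-0.9701 0.0000; 0.0000 0.4877]  S=[1.1261 -0.0918; -0.0918 0.4452]  K=[-0.6138 0.0628; -0.1036 0.5552]  nu=[-2.4727, -0.0930]  x^+=[4.4083, -0.3048]  P^+=[0.2854 0.0538; 0.0538 0.3664]

H_jac[1,1] = 0.4877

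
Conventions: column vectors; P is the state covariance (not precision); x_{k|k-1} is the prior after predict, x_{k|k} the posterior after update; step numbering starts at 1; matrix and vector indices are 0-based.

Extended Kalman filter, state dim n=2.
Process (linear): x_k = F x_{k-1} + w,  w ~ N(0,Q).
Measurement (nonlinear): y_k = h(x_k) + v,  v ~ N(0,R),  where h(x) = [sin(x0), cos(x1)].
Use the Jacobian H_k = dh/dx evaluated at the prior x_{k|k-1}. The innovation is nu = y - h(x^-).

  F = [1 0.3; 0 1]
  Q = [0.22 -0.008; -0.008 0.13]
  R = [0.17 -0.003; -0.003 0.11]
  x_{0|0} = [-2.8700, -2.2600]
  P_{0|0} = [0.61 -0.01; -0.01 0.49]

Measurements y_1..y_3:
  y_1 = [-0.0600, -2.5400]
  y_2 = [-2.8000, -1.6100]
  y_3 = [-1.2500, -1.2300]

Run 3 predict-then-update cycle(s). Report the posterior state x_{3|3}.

step 1: x^-=[-3.5480, -2.2600]  P^-=[0.8681 0.1290; 0.1290 0.6200]  H_jac=[-0.9185 0.0000; 0.0000 0.7718]  S=[0.9024 -0.0944; -0.0944 0.4793]  K=[-0.8800 0.0343; -0.0274 0.9930]  nu=[-0.4553, -1.9041]  x^+=[-3.2126, -4.1382]  P^+=[0.1630 0.0083; 0.0083 0.1416]
step 2: x^-=[-4.4541, -4.1382]  P^-=[0.4007 0.0428; 0.0428 0.2716]  H_jac=[-0.2554 0.0000; 0.0000 -0.8396]  S=[0.1961 0.0062; 0.0062 0.3015]  K=[-0.5184 -0.1086; -0.0319 -0.7558]  nu=[-3.7668, -1.0669]  x^+=[-2.3856, -3.2116]  P^+=[0.3438 0.0124; 0.0124 0.0989]
step 3: x^-=[-3.3491, -3.2116]  P^-=[0.5801 0.0340; 0.0340 0.2289]  H_jac=[-0.9786 0.0000; 0.0000 -0.0700]  S=[0.7255 -0.0007; -0.0007 0.1111]  K=[-0.7825 -0.0261; -0.0461 -0.1444]  nu=[-1.4560, -0.2325]  x^+=[-2.2037, -3.1110]  P^+=[0.1359 0.0076; 0.0076 0.2251]

x_post = [-2.2037, -3.1110]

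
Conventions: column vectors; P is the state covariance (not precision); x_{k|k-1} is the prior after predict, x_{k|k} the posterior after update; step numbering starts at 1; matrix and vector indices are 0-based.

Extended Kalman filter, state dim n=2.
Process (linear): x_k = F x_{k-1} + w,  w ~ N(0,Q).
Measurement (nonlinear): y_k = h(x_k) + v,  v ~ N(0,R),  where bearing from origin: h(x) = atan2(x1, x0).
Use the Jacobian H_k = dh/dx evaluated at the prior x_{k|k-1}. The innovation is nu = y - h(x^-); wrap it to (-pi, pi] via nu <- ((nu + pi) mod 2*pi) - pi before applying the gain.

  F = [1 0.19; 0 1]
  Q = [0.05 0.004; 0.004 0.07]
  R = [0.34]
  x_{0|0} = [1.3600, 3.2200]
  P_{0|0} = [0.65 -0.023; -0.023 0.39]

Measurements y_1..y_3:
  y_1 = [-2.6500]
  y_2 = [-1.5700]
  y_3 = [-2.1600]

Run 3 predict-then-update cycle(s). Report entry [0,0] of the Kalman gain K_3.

K[0,0] = -0.2233

step 1: x^-=[1.9718, 3.2200]  P^-=[0.7053 0.0551; 0.0551 0.4600]  H_jac=[-0.2259 0.1383]  S=[0.3813]  K=[-0.3978; 0.1342]  nu=[2.6118]  x^+=[0.9329, 3.5705]  P^+=[0.6450 0.0755; 0.0755 0.4531]
step 2: x^-=[1.6113, 3.5705]  P^-=[0.7400 0.1656; 0.1656 0.5231]  H_jac=[-0.2327 0.1050]  S=[0.3777]  K=[-0.4098; 0.0434]  nu=[-2.7169]  x^+=[2.7247, 3.4525]  P^+=[0.6766 0.1723; 0.1723 0.5224]
step 3: x^-=[3.3807, 3.4525]  P^-=[0.8109 0.2755; 0.2755 0.5924]  H_jac=[-0.1479 0.1448]  S=[0.3584]  K=[-0.2233; 0.1257]  nu=[-2.9559]  x^+=[4.0407, 3.0810]  P^+=[0.7930 0.2856; 0.2856 0.5868]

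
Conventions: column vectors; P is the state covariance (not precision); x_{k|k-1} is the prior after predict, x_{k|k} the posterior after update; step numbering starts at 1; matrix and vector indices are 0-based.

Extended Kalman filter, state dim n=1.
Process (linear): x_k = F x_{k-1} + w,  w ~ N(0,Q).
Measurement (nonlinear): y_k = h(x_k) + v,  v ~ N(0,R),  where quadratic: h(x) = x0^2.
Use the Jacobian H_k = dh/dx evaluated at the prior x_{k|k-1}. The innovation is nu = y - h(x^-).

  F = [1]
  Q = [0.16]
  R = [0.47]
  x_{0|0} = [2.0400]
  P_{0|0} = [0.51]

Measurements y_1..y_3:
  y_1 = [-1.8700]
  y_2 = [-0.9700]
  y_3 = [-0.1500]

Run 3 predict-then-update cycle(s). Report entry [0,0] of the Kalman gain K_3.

K[0,0] = 0.2199

step 1: x^-=[2.0400]  P^-=[0.6700]  H_jac=[4.0800]  S=[11.6231]  K=[0.2352]  nu=[-6.0316]  x^+=[0.6214]  P^+=[0.0271]
step 2: x^-=[0.6214]  P^-=[0.1871]  H_jac=[1.2429]  S=[0.7590]  K=[0.3064]  nu=[-1.3562]  x^+=[0.2060]  P^+=[0.1159]
step 3: x^-=[0.2060]  P^-=[0.2759]  H_jac=[0.4119]  S=[0.5168]  K=[0.2199]  nu=[-0.1924]  x^+=[0.1636]  P^+=[0.2509]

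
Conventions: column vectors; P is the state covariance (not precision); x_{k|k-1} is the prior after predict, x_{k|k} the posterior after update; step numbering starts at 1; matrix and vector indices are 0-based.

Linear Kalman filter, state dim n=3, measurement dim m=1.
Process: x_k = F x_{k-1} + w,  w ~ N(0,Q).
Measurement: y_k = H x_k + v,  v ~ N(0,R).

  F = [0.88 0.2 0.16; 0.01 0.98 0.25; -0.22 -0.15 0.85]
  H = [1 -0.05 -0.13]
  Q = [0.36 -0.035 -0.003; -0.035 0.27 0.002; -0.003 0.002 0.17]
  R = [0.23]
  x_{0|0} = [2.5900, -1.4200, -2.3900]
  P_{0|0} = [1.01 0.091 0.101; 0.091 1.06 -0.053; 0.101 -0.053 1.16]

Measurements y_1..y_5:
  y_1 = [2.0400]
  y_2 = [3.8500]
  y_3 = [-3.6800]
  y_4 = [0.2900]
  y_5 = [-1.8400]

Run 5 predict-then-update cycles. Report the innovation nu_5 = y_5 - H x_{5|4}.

step 1: x^-=[1.6128, -1.9632, -2.3883]  P^-=[1.2713 0.3181 -0.0243; 0.3181 1.3369 0.0238; -0.0243 0.0238 1.0626]  S=[1.4974]  K=[0.8405; 0.1657; -0.1093]  nu=[0.0186]  x^+=[1.6284, -1.9601, -2.3903]  P^+=[0.2135 0.1095 0.1132; 0.1095 1.2958 0.0510; 0.1132 0.0510 1.0447]
step 2: x^-=[0.6585, -2.5022, -2.0960]  P^-=[0.6776 0.3930 0.1277; 0.3930 1.6075 0.0445; 0.1277 0.0445 0.9162]  S=[0.8552]  K=[0.7500; 0.3587; 0.0075]  nu=[2.7939]  x^+=[2.7538, -1.4999, -2.0751]  P^+=[0.1966 0.1629 0.1229; 0.1629 1.4974 0.0422; 0.1229 0.0422 0.9161]
step 3: x^-=[1.7914, -1.9612, -2.1447]  P^-=[0.6903 0.4736 0.1037; 0.4736 1.7899 -0.0314; 0.1037 -0.0314 0.8291]  S=[0.8640]  K=[0.7559; 0.4493; -0.0029]  nu=[-5.8482]  x^+=[-2.6293, -4.5889, -2.1279]  P^+=[0.1966 0.1802 0.1056; 0.1802 1.6155 -0.0302; 0.1056 -0.0302 0.8291]
step 4: x^-=[-3.5720, -5.0554, -0.5419]  P^-=[0.6893 0.4894 0.0624; 0.4894 1.8626 -0.1278; 0.0624 -0.1278 0.7950]  S=[0.8706]  K=[0.7544; 0.4743; -0.0397]  nu=[3.5388]  x^+=[-0.9025, -3.3769, -0.6824]  P^+=[0.1939 0.1779 0.0885; 0.1779 1.6668 -0.1114; 0.0885 -0.1114 0.7936]
step 5: x^-=[-1.5788, -3.4890, 0.1250]  P^-=[0.6776 0.4755 0.0329; 0.4755 1.8697 -0.2062; 0.0329 -0.2062 0.7973]  S=[0.8669]  K=[0.7492; 0.4716; -0.0698]  nu=[-0.4194]  x^+=[-1.8930, -3.6868, 0.1543]  P^+=[0.1909 0.1692 0.0782; 0.1692 1.6769 -0.1776; 0.0782 -0.1776 0.7931]

innov = [-0.4194]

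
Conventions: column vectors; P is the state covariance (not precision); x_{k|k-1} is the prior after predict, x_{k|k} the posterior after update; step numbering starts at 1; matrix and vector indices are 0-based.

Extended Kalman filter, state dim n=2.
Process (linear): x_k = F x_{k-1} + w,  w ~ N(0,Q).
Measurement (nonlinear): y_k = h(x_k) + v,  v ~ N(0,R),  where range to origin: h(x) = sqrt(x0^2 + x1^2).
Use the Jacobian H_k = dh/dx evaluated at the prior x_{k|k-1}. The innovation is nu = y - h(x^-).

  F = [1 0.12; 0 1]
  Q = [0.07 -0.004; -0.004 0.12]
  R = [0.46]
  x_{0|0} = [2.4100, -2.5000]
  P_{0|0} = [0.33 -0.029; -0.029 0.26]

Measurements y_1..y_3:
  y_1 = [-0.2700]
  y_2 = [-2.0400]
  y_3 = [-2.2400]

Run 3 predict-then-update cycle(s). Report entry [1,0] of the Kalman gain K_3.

K[1,0] = 0.1547

step 1: x^-=[2.1100, -2.5000]  P^-=[0.3968 -0.0018; -0.0018 0.3800]  H_jac=[0.6450 -0.7642]  S=[0.8488]  K=[0.3031; -0.3435]  nu=[-3.5414]  x^+=[1.0364, -1.2835]  P^+=[0.3188 0.0866; 0.0866 0.2798]
step 2: x^-=[0.8824, -1.2835]  P^-=[0.4136 0.1162; 0.1162 0.3998]  H_jac=[0.5665 -0.8240]  S=[0.7558]  K=[0.1834; -0.3489]  nu=[-3.5976]  x^+=[0.2227, -0.0284]  P^+=[0.3882 0.1645; 0.1645 0.3079]
step 3: x^-=[0.2193, -0.0284]  P^-=[0.5021 0.1975; 0.1975 0.4279]  H_jac=[0.9917 -0.1284]  S=[0.9106]  K=[0.5190; 0.1547]  nu=[-2.4611]  x^+=[-1.0580, -0.4091]  P^+=[0.2568 0.1244; 0.1244 0.4061]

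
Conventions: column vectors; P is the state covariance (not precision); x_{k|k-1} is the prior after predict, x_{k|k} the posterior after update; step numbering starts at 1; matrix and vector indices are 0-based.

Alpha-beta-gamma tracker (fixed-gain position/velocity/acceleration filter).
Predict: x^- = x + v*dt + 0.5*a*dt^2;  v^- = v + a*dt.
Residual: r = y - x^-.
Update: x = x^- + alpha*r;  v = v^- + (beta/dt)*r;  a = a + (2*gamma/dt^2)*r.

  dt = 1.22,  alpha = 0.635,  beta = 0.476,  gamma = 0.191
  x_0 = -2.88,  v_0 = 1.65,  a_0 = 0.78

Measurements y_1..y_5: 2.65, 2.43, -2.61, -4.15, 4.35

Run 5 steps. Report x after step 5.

x_post = -1.4914

step 1: x_pred=-0.2865  r=2.9365  x^+=1.5782  v^+=3.7473  a^+=1.5337
step 2: x_pred=7.2913  r=-4.8613  x^+=4.2044  v^+=3.7217  a^+=0.2860
step 3: x_pred=8.9577  r=-11.5677  x^+=1.6122  v^+=-0.4427  a^+=-2.6829
step 4: x_pred=-0.9244  r=-3.2256  x^+=-2.9727  v^+=-4.9742  a^+=-3.5107
step 5: x_pred=-11.6539  r=16.0039  x^+=-1.4914  v^+=-3.0132  a^+=0.5967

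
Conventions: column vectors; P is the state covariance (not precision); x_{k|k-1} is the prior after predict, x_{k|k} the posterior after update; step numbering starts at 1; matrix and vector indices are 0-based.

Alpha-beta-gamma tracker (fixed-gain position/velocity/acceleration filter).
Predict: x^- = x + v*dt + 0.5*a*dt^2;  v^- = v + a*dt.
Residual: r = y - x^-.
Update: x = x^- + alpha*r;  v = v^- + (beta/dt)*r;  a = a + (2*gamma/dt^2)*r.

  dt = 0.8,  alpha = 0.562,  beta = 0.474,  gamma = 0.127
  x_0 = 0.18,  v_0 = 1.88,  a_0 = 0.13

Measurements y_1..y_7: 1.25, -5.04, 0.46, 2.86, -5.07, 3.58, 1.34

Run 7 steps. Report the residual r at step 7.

resid = -1.6783

step 1: x_pred=1.7256  r=-0.4756  x^+=1.4583  v^+=1.7022  a^+=-0.0588
step 2: x_pred=2.8013  r=-7.8413  x^+=-1.6055  v^+=-2.9908  a^+=-3.1708
step 3: x_pred=-5.0128  r=5.4728  x^+=-1.9371  v^+=-2.2847  a^+=-0.9988
step 4: x_pred=-4.0845  r=6.9445  x^+=-0.1817  v^+=1.0308  a^+=1.7573
step 5: x_pred=1.2053  r=-6.2753  x^+=-2.3214  v^+=-1.2814  a^+=-0.7332
step 6: x_pred=-3.5812  r=7.1612  x^+=0.4434  v^+=2.3750  a^+=2.1089
step 7: x_pred=3.0183  r=-1.6783  x^+=2.0751  v^+=3.0677  a^+=1.4428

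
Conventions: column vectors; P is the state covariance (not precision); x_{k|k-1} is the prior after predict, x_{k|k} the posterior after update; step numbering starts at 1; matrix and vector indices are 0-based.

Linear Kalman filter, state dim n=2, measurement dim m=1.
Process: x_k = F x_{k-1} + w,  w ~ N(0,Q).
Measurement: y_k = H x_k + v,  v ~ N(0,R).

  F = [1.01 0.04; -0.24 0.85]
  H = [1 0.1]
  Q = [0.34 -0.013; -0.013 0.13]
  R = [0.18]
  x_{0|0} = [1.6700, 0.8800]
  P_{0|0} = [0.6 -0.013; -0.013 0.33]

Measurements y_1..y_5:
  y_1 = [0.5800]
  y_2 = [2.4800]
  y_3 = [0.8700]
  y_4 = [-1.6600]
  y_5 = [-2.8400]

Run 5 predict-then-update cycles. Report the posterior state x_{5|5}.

x_post = [-2.2801, -0.1089]

step 1: x^-=[1.7219, 0.3472]  P^-=[0.9515 -0.1583; -0.1583 0.4083]  S=[1.1040]  K=[0.8476; -0.1064]  nu=[-1.1766]  x^+=[0.7246, 0.4724]  P^+=[0.1584 -0.0587; -0.0587 0.3958]
step 2: x^-=[0.7508, 0.2276]  P^-=[0.4975 -0.0878; -0.0878 0.4491]  S=[0.6644]  K=[0.7356; -0.0646]  nu=[1.7065]  x^+=[2.0060, 0.1174]  P^+=[0.1380 -0.0562; -0.0562 0.4463]
step 3: x^-=[2.0307, -0.3816]  P^-=[0.4770 -0.0790; -0.0790 0.4833]  S=[0.6460]  K=[0.7261; -0.0475]  nu=[-1.1226]  x^+=[1.2156, -0.3283]  P^+=[0.1364 -0.0567; -0.0567 0.4819]
step 4: x^-=[1.2146, -0.5708]  P^-=[0.4753 -0.0778; -0.0778 0.5092]  S=[0.6448]  K=[0.7250; -0.0418]  nu=[-2.8176]  x^+=[-0.8282, -0.4531]  P^+=[0.1363 -0.0583; -0.0583 0.5080]
step 5: x^-=[-0.8546, -0.1864]  P^-=[0.4752 -0.0783; -0.0783 0.5287]  S=[0.6448]  K=[0.7248; -0.0394]  nu=[-1.9668]  x^+=[-2.2801, -0.1089]  P^+=[0.1364 -0.0599; -0.0599 0.5277]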